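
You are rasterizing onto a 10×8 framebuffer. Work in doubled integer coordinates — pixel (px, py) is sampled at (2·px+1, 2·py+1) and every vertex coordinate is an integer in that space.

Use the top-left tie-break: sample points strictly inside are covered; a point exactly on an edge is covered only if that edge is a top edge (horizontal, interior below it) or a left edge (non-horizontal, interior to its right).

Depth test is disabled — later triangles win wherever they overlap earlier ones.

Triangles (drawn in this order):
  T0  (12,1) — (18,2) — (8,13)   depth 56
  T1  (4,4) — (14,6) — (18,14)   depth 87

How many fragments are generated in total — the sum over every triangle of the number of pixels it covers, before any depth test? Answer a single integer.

T0:
  2·area = 76
  edge (12, 1)→(18, 2): d=(6,1) right/bottom  bias=-1
  edge (18, 2)→(8, 13): d=(-10,11) right/bottom  bias=-1
  edge (8, 13)→(12, 1): d=(4,-12) top-left  bias=+0
    (6,1)@(13, 3): e=[11,45,20] → X
    (7,1)@(15, 3): e=[9,23,44] → X
    (8,1)@(17, 3): e=[7,1,68] → X
    (9,1)@(19, 3): e=[5,-21,92] → .
    (5,2)@(11, 5): e=[25,47,4] → X
    (8,2)@(17, 5): e=[19,-19,76] → .
    (5,3)@(11, 7): e=[37,27,12] → X
    (7,3)@(15, 7): e=[33,-17,60] → .
    (5,4)@(11, 9): e=[49,7,20] → X
    (6,4)@(13, 9): e=[47,-15,44] → .
    (4,5)@(9, 11): e=[63,9,4] → X
    (5,5)@(11, 11): e=[61,-13,28] → .
  covered (10 px):
    . . . . . . . . . .
    . . . . . . X X X .
    . . . . . X X X . .
    . . . . . X X . . .
    . . . . . X . . . .
    . . . . X . . . . .
    . . . . . . . . . .
    . . . . . . . . . .
T1:
  2·area = 72
  edge (4, 4)→(14, 6): d=(10,2) right/bottom  bias=-1
  edge (14, 6)→(18, 14): d=(4,8) right/bottom  bias=-1
  edge (18, 14)→(4, 4): d=(-14,-10) top-left  bias=+0
    (3,2)@(7, 5): e=[4,52,16] → X
    (4,2)@(9, 5): e=[0,36,36] → .  [on edge]
    (3,3)@(7, 7): e=[24,60,-12] → .
    (4,3)@(9, 7): e=[20,44,8] → X
    (5,3)@(11, 7): e=[16,28,28] → X
    (6,3)@(13, 7): e=[12,12,48] → X
    (7,3)@(15, 7): e=[8,-4,68] → .
    (9,3)@(19, 7): e=[0,-36,108] → .  [on edge]
    (4,4)@(9, 9): e=[40,52,-20] → .
    (5,4)@(11, 9): e=[36,36,0] → X  [on edge]
    (7,4)@(15, 9): e=[28,4,40] → X
    (8,4)@(17, 9): e=[24,-12,60] → .
  covered (9 px):
    . . . . . . . . . .
    . . . . . . . . . .
    . . . X . . . . . .
    . . . . X X X . . .
    . . . . . X X X . .
    . . . . . . . X . .
    . . . . . . . . X .
    . . . . . . . . . .

Answer: 19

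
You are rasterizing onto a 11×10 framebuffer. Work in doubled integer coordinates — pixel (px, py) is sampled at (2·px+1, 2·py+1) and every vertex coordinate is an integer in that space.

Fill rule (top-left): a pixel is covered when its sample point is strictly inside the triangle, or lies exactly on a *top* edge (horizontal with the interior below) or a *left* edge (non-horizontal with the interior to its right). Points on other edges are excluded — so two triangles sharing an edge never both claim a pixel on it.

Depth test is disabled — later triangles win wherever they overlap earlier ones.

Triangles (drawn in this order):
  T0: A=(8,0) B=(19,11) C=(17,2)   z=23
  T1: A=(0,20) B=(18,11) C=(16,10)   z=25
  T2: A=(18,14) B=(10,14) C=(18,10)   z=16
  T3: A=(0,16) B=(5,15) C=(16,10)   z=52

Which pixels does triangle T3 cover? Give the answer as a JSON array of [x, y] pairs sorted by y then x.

T0:
  2·area = 77  (B↔C swapped to make it positive)
  edge (8, 0)→(17, 2): d=(9,2) right/bottom  bias=-1
  edge (17, 2)→(19, 11): d=(2,9) right/bottom  bias=-1
  edge (19, 11)→(8, 0): d=(-11,-11) top-left  bias=+0
    (4,0)@(9, 1): e=[7,70,0] → #  [on edge]
    (5,0)@(11, 1): e=[3,52,22] → #
    (6,0)@(13, 1): e=[-1,34,44] → ·
    (4,1)@(9, 3): e=[25,74,-22] → ·
    (5,1)@(11, 3): e=[21,56,0] → #  [on edge]
    (6,1)@(13, 3): e=[17,38,22] → #
    (7,1)@(15, 3): e=[13,20,44] → #
    (8,1)@(17, 3): e=[9,2,66] → #
    (9,1)@(19, 3): e=[5,-16,88] → ·
    (5,2)@(11, 5): e=[39,60,-22] → ·
    (6,2)@(13, 5): e=[35,42,0] → #  [on edge]
    (9,2)@(19, 5): e=[23,-12,66] → ·
    (7,3)@(15, 7): e=[49,28,0] → #  [on edge]
    (8,4)@(17, 9): e=[63,14,0] → #  [on edge]
    (9,5)@(19, 11): e=[77,0,0] → ·  [on edge]
    (10,6)@(21, 13): e=[91,-14,0] → ·  [on edge]
  covered (12 px):
    · · · · # # · · · · ·
    · · · · · # # # # · ·
    · · · · · · # # # · ·
    · · · · · · · # # · ·
    · · · · · · · · # · ·
    · · · · · · · · · · ·
    · · · · · · · · · · ·
    · · · · · · · · · · ·
    · · · · · · · · · · ·
    · · · · · · · · · · ·
T1:
  2·area = 36  (B↔C swapped to make it positive)
  edge (0, 20)→(16, 10): d=(16,-10) top-left  bias=+0
  edge (16, 10)→(18, 11): d=(2,1) right/bottom  bias=-1
  edge (18, 11)→(0, 20): d=(-18,9) right/bottom  bias=-1
    (7,5)@(15, 11): e=[6,3,27] → #
    (8,5)@(17, 11): e=[26,1,9] → #
    (9,5)@(19, 11): e=[46,-1,-9] → ·
    (6,6)@(13, 13): e=[18,9,9] → #
    (7,6)@(15, 13): e=[38,7,-9] → ·
    (8,6)@(17, 13): e=[58,5,-27] → ·
    (4,7)@(9, 15): e=[10,17,9] → #
    (5,7)@(11, 15): e=[30,15,-9] → ·
    (6,7)@(13, 15): e=[50,13,-27] → ·
    (2,8)@(5, 17): e=[2,25,9] → #
    (3,8)@(7, 17): e=[22,23,-9] → ·
    (4,8)@(9, 17): e=[42,21,-27] → ·
  covered (5 px):
    · · · · · · · · · · ·
    · · · · · · · · · · ·
    · · · · · · · · · · ·
    · · · · · · · · · · ·
    · · · · · · · · · · ·
    · · · · · · · # # · ·
    · · · · · · # · · · ·
    · · · · # · · · · · ·
    · · # · · · · · · · ·
    · · · · · · · · · · ·
T2:
  2·area = 32
  edge (18, 14)→(10, 14): d=(-8,0) right/bottom  bias=-1
  edge (10, 14)→(18, 10): d=(8,-4) top-left  bias=+0
  edge (18, 10)→(18, 14): d=(0,4) right/bottom  bias=-1
    (8,5)@(17, 11): e=[24,4,4] → #
    (9,5)@(19, 11): e=[24,12,-4] → ·
    (6,6)@(13, 13): e=[8,4,20] → #
    (7,6)@(15, 13): e=[8,12,12] → #
    (9,6)@(19, 13): e=[8,28,-4] → ·
    (6,7)@(13, 15): e=[-8,20,20] → ·
    (7,7)@(15, 15): e=[-8,28,12] → ·
    (8,7)@(17, 15): e=[-8,36,4] → ·
  covered (4 px):
    · · · · · · · · · · ·
    · · · · · · · · · · ·
    · · · · · · · · · · ·
    · · · · · · · · · · ·
    · · · · · · · · · · ·
    · · · · · · · · # · ·
    · · · · · · # # # · ·
    · · · · · · · · · · ·
    · · · · · · · · · · ·
    · · · · · · · · · · ·
T3:
  2·area = 14  (B↔C swapped to make it positive)
  edge (0, 16)→(16, 10): d=(16,-6) top-left  bias=+0
  edge (16, 10)→(5, 15): d=(-11,5) right/bottom  bias=-1
  edge (5, 15)→(0, 16): d=(-5,1) right/bottom  bias=-1
    (4,6)@(9, 13): e=[6,2,6] → #
    (5,6)@(11, 13): e=[18,-8,4] → ·
    (7,6)@(15, 13): e=[42,-28,0] → ·  [on edge]
    (1,7)@(3, 15): e=[2,10,2] → #
    (2,7)@(5, 15): e=[14,0,0] → ·  [on edge]
    (4,7)@(9, 15): e=[38,-20,-4] → ·
    (1,8)@(3, 17): e=[34,-12,-8] → ·
  covered (2 px):
    · · · · · · · · · · ·
    · · · · · · · · · · ·
    · · · · · · · · · · ·
    · · · · · · · · · · ·
    · · · · · · · · · · ·
    · · · · · · · · · · ·
    · · · · # · · · · · ·
    · # · · · · · · · · ·
    · · · · · · · · · · ·
    · · · · · · · · · · ·

Result: [[4,6],[1,7]]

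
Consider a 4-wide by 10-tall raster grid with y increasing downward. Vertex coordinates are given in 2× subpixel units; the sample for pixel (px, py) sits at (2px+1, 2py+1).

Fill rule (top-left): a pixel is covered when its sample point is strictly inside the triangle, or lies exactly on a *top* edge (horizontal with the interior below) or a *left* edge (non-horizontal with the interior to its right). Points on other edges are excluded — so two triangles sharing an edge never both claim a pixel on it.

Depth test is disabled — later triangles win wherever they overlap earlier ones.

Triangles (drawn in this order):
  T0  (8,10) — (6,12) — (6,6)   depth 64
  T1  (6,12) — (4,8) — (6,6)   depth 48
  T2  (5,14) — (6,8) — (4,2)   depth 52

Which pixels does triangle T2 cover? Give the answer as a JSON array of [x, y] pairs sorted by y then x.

T0:
  2·area = 12
  edge (8, 10)→(6, 12): d=(-2,2) right/bottom  bias=-1
  edge (6, 12)→(6, 6): d=(0,-6) top-left  bias=+0
  edge (6, 6)→(8, 10): d=(2,4) right/bottom  bias=-1
    (3,4)@(7, 9): e=[4,6,2] → X
    (3,5)@(7, 11): e=[0,6,6] → .  [on edge]
    (2,6)@(5, 13): e=[0,-6,18] → .  [on edge]
    (1,7)@(3, 15): e=[0,-18,30] → .  [on edge]
    (0,8)@(1, 17): e=[0,-30,42] → .  [on edge]
  covered (1 px):
    . . . .
    . . . .
    . . . .
    . . . .
    . . . X
    . . . .
    . . . .
    . . . .
    . . . .
    . . . .
T1:
  2·area = 12
  edge (6, 12)→(4, 8): d=(-2,-4) top-left  bias=+0
  edge (4, 8)→(6, 6): d=(2,-2) top-left  bias=+0
  edge (6, 6)→(6, 12): d=(0,6) right/bottom  bias=-1
    (3,2)@(7, 5): e=[18,0,-6] → .  [on edge]
    (2,3)@(5, 7): e=[6,0,6] → X  [on edge]
    (3,3)@(7, 7): e=[14,4,-6] → .
    (1,4)@(3, 9): e=[-6,0,18] → .  [on edge]
    (2,4)@(5, 9): e=[2,4,6] → X
    (3,4)@(7, 9): e=[10,8,-6] → .
    (0,5)@(1, 11): e=[-18,0,30] → .  [on edge]
    (2,5)@(5, 11): e=[-2,8,6] → .
  covered (2 px):
    . . . .
    . . . .
    . . . .
    . . X .
    . . X .
    . . . .
    . . . .
    . . . .
    . . . .
    . . . .
T2:
  2·area = 18  (B↔C swapped to make it positive)
  edge (5, 14)→(4, 2): d=(-1,-12) top-left  bias=+0
  edge (4, 2)→(6, 8): d=(2,6) right/bottom  bias=-1
  edge (6, 8)→(5, 14): d=(-1,6) right/bottom  bias=-1
    (2,2)@(5, 5): e=[9,0,9] → .  [on edge]
    (2,3)@(5, 7): e=[7,4,7] → X
    (3,3)@(7, 7): e=[31,-8,-5] → .
    (2,4)@(5, 9): e=[5,8,5] → X
    (3,4)@(7, 9): e=[29,-4,-7] → .
    (2,5)@(5, 11): e=[3,12,3] → X
    (3,5)@(7, 11): e=[27,0,-9] → .  [on edge]
    (2,6)@(5, 13): e=[1,16,1] → X
    (3,6)@(7, 13): e=[25,4,-11] → .
    (2,7)@(5, 15): e=[-1,20,-1] → .
  covered (4 px):
    . . . .
    . . . .
    . . . .
    . . X .
    . . X .
    . . X .
    . . X .
    . . . .
    . . . .
    . . . .

Result: [[2,3],[2,4],[2,5],[2,6]]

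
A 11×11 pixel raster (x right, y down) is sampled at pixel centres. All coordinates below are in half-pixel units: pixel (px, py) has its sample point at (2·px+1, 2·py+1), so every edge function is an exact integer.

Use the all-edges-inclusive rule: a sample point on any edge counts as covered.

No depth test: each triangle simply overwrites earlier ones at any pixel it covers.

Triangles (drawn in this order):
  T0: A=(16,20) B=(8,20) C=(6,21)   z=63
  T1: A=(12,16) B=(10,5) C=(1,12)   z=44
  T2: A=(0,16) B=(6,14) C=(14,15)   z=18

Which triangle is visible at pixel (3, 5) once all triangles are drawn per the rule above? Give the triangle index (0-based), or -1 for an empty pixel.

T0:
  2·area = 8  (B↔C swapped to make it positive)
  edge (16, 20)→(6, 21): d=(-10,1) inclusive
  edge (6, 21)→(8, 20): d=(2,-1) inclusive
  edge (8, 20)→(16, 20): d=(8,0) inclusive
  covered (0 px):
    . . . . . . . . . . .
    . . . . . . . . . . .
    . . . . . . . . . . .
    . . . . . . . . . . .
    . . . . . . . . . . .
    . . . . . . . . . . .
    . . . . . . . . . . .
    . . . . . . . . . . .
    . . . . . . . . . . .
    . . . . . . . . . . .
    . . . . . . . . . . .
T1:
  2·area = 113  (B↔C swapped to make it positive)
  edge (12, 16)→(1, 12): d=(-11,-4) inclusive
  edge (1, 12)→(10, 5): d=(9,-7) inclusive
  edge (10, 5)→(12, 16): d=(2,11) inclusive
    (4,3)@(9, 7): e=[87,11,15] → X
    (5,3)@(11, 7): e=[95,25,-7] → .
    (2,4)@(5, 9): e=[49,1,63] → X
    (3,4)@(7, 9): e=[57,15,41] → X
    (5,4)@(11, 9): e=[73,43,-3] → .
    (1,5)@(3, 11): e=[19,5,89] → X
    (5,5)@(11, 11): e=[51,61,1] → X
    (6,5)@(13, 11): e=[59,75,-21] → .
    (1,6)@(3, 13): e=[-3,23,93] → .
    (2,6)@(5, 13): e=[5,37,71] → X
    (6,6)@(13, 13): e=[37,93,-17] → .
    (2,7)@(5, 15): e=[-17,55,75] → .
  covered (14 px):
    . . . . . . . . . . .
    . . . . . . . . . . .
    . . . . . . . . . . .
    . . . . X . . . . . .
    . . X X X . . . . . .
    . X X X X X . . . . .
    . . X X X X . . . . .
    . . . . . X . . . . .
    . . . . . . . . . . .
    . . . . . . . . . . .
    . . . . . . . . . . .
T2:
  2·area = 22
  edge (0, 16)→(6, 14): d=(6,-2) inclusive
  edge (6, 14)→(14, 15): d=(8,1) inclusive
  edge (14, 15)→(0, 16): d=(-14,1) inclusive
    (10,4)@(21, 9): e=[0,-55,77] → .  [on edge]
    (7,5)@(15, 11): e=[0,-33,55] → .  [on edge]
    (4,6)@(9, 13): e=[0,-11,33] → .  [on edge]
    (1,7)@(3, 15): e=[0,11,11] → X  [on edge]
    (2,7)@(5, 15): e=[4,9,9] → X
    (3,7)@(7, 15): e=[8,7,7] → X
    (4,7)@(9, 15): e=[12,5,5] → X
    (5,7)@(11, 15): e=[16,3,3] → X
    (6,7)@(13, 15): e=[20,1,1] → X
    (7,7)@(15, 15): e=[24,-1,-1] → .
    (1,8)@(3, 17): e=[12,27,-17] → .
    (2,8)@(5, 17): e=[16,25,-19] → .
  covered (6 px):
    . . . . . . . . . . .
    . . . . . . . . . . .
    . . . . . . . . . . .
    . . . . . . . . . . .
    . . . . . . . . . . .
    . . . . . . . . . . .
    . . . . . . . . . . .
    . X X X X X X . . . .
    . . . . . . . . . . .
    . . . . . . . . . . .
    . . . . . . . . . . .

Z-buffer (winner per pixel, '.' = empty):
  . . . . . . . . . . .
  . . . . . . . . . . .
  . . . . . . . . . . .
  . . . . 1 . . . . . .
  . . 1 1 1 . . . . . .
  . 1 1 1 1 1 . . . . .
  . . 1 1 1 1 . . . . .
  . 2 2 2 2 2 2 . . . .
  . . . . . . . . . . .
  . . . . . . . . . . .
  . . . . . . . . . . .

Result: 1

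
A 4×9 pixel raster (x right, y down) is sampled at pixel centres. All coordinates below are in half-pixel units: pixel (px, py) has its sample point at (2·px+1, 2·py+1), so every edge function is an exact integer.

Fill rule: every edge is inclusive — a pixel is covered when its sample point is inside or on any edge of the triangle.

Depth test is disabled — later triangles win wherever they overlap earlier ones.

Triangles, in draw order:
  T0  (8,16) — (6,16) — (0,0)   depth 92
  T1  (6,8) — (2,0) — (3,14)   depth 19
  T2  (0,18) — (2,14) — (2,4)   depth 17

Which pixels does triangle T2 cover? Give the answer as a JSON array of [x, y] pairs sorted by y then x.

T0:
  2·area = 32
  edge (8, 16)→(6, 16): d=(-2,0) inclusive
  edge (6, 16)→(0, 0): d=(-6,-16) inclusive
  edge (0, 0)→(8, 16): d=(8,16) inclusive
    (1,3)@(3, 7): e=[18,6,8] → #
    (2,3)@(5, 7): e=[18,38,-24] → ·
    (1,4)@(3, 9): e=[14,-6,24] → ·
    (2,5)@(5, 11): e=[10,14,8] → #
    (3,5)@(7, 11): e=[10,46,-24] → ·
    (2,6)@(5, 13): e=[6,2,24] → #
    (3,6)@(7, 13): e=[6,34,-8] → ·
    (2,7)@(5, 15): e=[2,-10,40] → ·
    (3,7)@(7, 15): e=[2,22,8] → #
    (3,8)@(7, 17): e=[-2,10,24] → ·
  covered (4 px):
    · · · ·
    · · · ·
    · · · ·
    · # · ·
    · · · ·
    · · # ·
    · · # ·
    · · · #
    · · · ·
T1:
  2·area = 48  (B↔C swapped to make it positive)
  edge (6, 8)→(3, 14): d=(-3,6) inclusive
  edge (3, 14)→(2, 0): d=(-1,-14) inclusive
  edge (2, 0)→(6, 8): d=(4,8) inclusive
    (1,1)@(3, 3): e=[33,11,4] → #
    (2,1)@(5, 3): e=[21,39,-12] → ·
    (1,2)@(3, 5): e=[27,9,12] → #
    (2,2)@(5, 5): e=[15,37,-4] → ·
    (1,3)@(3, 7): e=[21,7,20] → #
    (2,3)@(5, 7): e=[9,35,4] → #
    (3,3)@(7, 7): e=[-3,63,-12] → ·
    (1,4)@(3, 9): e=[15,5,28] → #
    (3,4)@(7, 9): e=[-9,61,-4] → ·
    (1,5)@(3, 11): e=[9,3,36] → #
    (2,5)@(5, 11): e=[-3,31,20] → ·
    (1,6)@(3, 13): e=[3,1,44] → #
  covered (8 px):
    · · · ·
    · # · ·
    · # · ·
    · # # ·
    · # # ·
    · # · ·
    · # · ·
    · · · ·
    · · · ·
T2:
  2·area = 20  (B↔C swapped to make it positive)
  edge (0, 18)→(2, 4): d=(2,-14) inclusive
  edge (2, 4)→(2, 14): d=(0,10) inclusive
  edge (2, 14)→(0, 18): d=(-2,4) inclusive
    (0,5)@(1, 11): e=[0,10,10] → #  [on edge]
    (1,5)@(3, 11): e=[28,-10,2] → ·
    (0,6)@(1, 13): e=[4,10,6] → #
    (1,6)@(3, 13): e=[32,-10,-2] → ·
    (0,7)@(1, 15): e=[8,10,2] → #
    (1,7)@(3, 15): e=[36,-10,-6] → ·
    (0,8)@(1, 17): e=[12,10,-2] → ·
  covered (3 px):
    · · · ·
    · · · ·
    · · · ·
    · · · ·
    · · · ·
    # · · ·
    # · · ·
    # · · ·
    · · · ·

Final: [[0,5],[0,6],[0,7]]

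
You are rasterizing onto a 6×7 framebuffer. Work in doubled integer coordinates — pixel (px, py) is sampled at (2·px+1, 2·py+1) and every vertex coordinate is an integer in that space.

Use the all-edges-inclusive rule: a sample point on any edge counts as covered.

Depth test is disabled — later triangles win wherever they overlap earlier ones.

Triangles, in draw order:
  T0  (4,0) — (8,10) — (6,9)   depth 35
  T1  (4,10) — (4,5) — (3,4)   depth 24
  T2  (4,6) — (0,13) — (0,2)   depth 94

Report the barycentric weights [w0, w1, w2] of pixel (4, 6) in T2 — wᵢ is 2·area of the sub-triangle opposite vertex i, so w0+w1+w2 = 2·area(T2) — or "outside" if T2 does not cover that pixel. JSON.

T0:
  2·area = 16
  edge (4, 0)→(8, 10): d=(4,10) inclusive
  edge (8, 10)→(6, 9): d=(-2,-1) inclusive
  edge (6, 9)→(4, 0): d=(-2,-9) inclusive
    (2,1)@(5, 3): e=[2,11,3] → X
    (3,1)@(7, 3): e=[-18,13,21] → .
    (2,2)@(5, 5): e=[10,7,-1] → .
    (3,4)@(7, 9): e=[6,1,9] → X
    (4,4)@(9, 9): e=[-14,3,27] → .
    (3,5)@(7, 11): e=[14,-3,5] → .
  covered (2 px):
    . . . . . .
    . . X . . .
    . . . . . .
    . . . . . .
    . . . X . .
    . . . . . .
    . . . . . .
T1:
  2·area = 5  (B↔C swapped to make it positive)
  edge (4, 10)→(3, 4): d=(-1,-6) inclusive
  edge (3, 4)→(4, 5): d=(1,1) inclusive
  edge (4, 5)→(4, 10): d=(0,5) inclusive
  covered (0 px):
    . . . . . .
    . . . . . .
    . . . . . .
    . . . . . .
    . . . . . .
    . . . . . .
    . . . . . .
T2:
  2·area = 44
  edge (4, 6)→(0, 13): d=(-4,7) inclusive
  edge (0, 13)→(0, 2): d=(0,-11) inclusive
  edge (0, 2)→(4, 6): d=(4,4) inclusive
    (0,1)@(1, 3): e=[33,11,0] → X  [on edge]
    (1,1)@(3, 3): e=[19,33,-8] → .
    (0,2)@(1, 5): e=[25,11,8] → X
    (1,2)@(3, 5): e=[11,33,0] → X  [on edge]
    (2,2)@(5, 5): e=[-3,55,-8] → .
    (0,3)@(1, 7): e=[17,11,16] → X
    (2,3)@(5, 7): e=[-11,55,0] → .  [on edge]
    (0,4)@(1, 9): e=[9,11,24] → X
    (1,4)@(3, 9): e=[-5,33,16] → .
    (3,4)@(7, 9): e=[-33,77,0] → .  [on edge]
    (0,5)@(1, 11): e=[1,11,32] → X
    (1,5)@(3, 11): e=[-13,33,24] → .
    (4,5)@(9, 11): e=[-55,99,0] → .  [on edge]
    (5,6)@(11, 13): e=[-77,121,0] → .  [on edge]
  covered (7 px):
    . . . . . .
    X . . . . .
    X X . . . .
    X X . . . .
    X . . . . .
    X . . . . .
    . . . . . .

Answer: "outside"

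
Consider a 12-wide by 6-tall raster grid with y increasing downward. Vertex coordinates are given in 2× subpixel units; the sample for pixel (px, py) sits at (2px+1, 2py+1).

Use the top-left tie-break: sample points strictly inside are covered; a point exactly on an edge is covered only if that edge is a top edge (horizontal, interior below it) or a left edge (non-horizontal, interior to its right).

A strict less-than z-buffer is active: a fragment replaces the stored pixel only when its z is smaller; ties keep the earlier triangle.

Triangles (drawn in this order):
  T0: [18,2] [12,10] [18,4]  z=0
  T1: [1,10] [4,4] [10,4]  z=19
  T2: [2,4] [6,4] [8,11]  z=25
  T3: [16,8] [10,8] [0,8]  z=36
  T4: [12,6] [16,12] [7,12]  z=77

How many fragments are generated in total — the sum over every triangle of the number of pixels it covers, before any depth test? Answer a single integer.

T0:
  2·area = 12  (B↔C swapped to make it positive)
  edge (18, 2)→(18, 4): d=(0,2) right/bottom  bias=-1
  edge (18, 4)→(12, 10): d=(-6,6) right/bottom  bias=-1
  edge (12, 10)→(18, 2): d=(6,-8) top-left  bias=+0
    (10,0)@(21, 1): e=[-6,0,18] → ·  [on edge]
    (9,1)@(19, 3): e=[-2,0,14] → ·  [on edge]
    (8,2)@(17, 5): e=[2,0,10] → ·  [on edge]
    (7,3)@(15, 7): e=[6,0,6] → ·  [on edge]
    (6,4)@(13, 9): e=[10,0,2] → ·  [on edge]
    (5,5)@(11, 11): e=[14,0,-2] → ·  [on edge]
  covered (0 px):
    · · · · · · · · · · · ·
    · · · · · · · · · · · ·
    · · · · · · · · · · · ·
    · · · · · · · · · · · ·
    · · · · · · · · · · · ·
    · · · · · · · · · · · ·
T1:
  2·area = 36
  edge (1, 10)→(4, 4): d=(3,-6) top-left  bias=+0
  edge (4, 4)→(10, 4): d=(6,0) top-left  bias=+0
  edge (10, 4)→(1, 10): d=(-9,6) right/bottom  bias=-1
    (2,2)@(5, 5): e=[9,6,21] → #
    (3,2)@(7, 5): e=[21,6,9] → #
    (4,2)@(9, 5): e=[33,6,-3] → ·
    (1,3)@(3, 7): e=[3,18,15] → #
    (3,3)@(7, 7): e=[27,18,-9] → ·
    (1,4)@(3, 9): e=[9,30,-3] → ·
    (2,4)@(5, 9): e=[21,30,-15] → ·
  covered (4 px):
    · · · · · · · · · · · ·
    · · · · · · · · · · · ·
    · · # # · · · · · · · ·
    · # # · · · · · · · · ·
    · · · · · · · · · · · ·
    · · · · · · · · · · · ·
T2:
  2·area = 28
  edge (2, 4)→(6, 4): d=(4,0) top-left  bias=+0
  edge (6, 4)→(8, 11): d=(2,7) right/bottom  bias=-1
  edge (8, 11)→(2, 4): d=(-6,-7) top-left  bias=+0
    (1,2)@(3, 5): e=[4,23,1] → #
    (2,2)@(5, 5): e=[4,9,15] → #
    (3,2)@(7, 5): e=[4,-5,29] → ·
    (1,3)@(3, 7): e=[12,27,-11] → ·
    (2,3)@(5, 7): e=[12,13,3] → #
    (3,3)@(7, 7): e=[12,-1,17] → ·
    (2,4)@(5, 9): e=[20,17,-9] → ·
    (3,4)@(7, 9): e=[20,3,5] → #
    (4,4)@(9, 9): e=[20,-11,19] → ·
    (3,5)@(7, 11): e=[28,7,-7] → ·
  covered (4 px):
    · · · · · · · · · · · ·
    · · · · · · · · · · · ·
    · # # · · · · · · · · ·
    · · # · · · · · · · · ·
    · · · # · · · · · · · ·
    · · · · · · · · · · · ·
T3:
  degenerate (2·area = 0) — covers nothing
T4:
  2·area = 54
  edge (12, 6)→(16, 12): d=(4,6) right/bottom  bias=-1
  edge (16, 12)→(7, 12): d=(-9,0) right/bottom  bias=-1
  edge (7, 12)→(12, 6): d=(5,-6) top-left  bias=+0
    (5,4)@(11, 9): e=[18,27,9] → #
    (6,4)@(13, 9): e=[6,27,21] → #
    (7,4)@(15, 9): e=[-6,27,33] → ·
    (4,5)@(9, 11): e=[38,9,7] → #
    (7,5)@(15, 11): e=[2,9,43] → #
    (8,5)@(17, 11): e=[-10,9,55] → ·
  covered (6 px):
    · · · · · · · · · · · ·
    · · · · · · · · · · · ·
    · · · · · · · · · · · ·
    · · · · · · · · · · · ·
    · · · · · # # · · · · ·
    · · · · # # # # · · · ·

Answer: 14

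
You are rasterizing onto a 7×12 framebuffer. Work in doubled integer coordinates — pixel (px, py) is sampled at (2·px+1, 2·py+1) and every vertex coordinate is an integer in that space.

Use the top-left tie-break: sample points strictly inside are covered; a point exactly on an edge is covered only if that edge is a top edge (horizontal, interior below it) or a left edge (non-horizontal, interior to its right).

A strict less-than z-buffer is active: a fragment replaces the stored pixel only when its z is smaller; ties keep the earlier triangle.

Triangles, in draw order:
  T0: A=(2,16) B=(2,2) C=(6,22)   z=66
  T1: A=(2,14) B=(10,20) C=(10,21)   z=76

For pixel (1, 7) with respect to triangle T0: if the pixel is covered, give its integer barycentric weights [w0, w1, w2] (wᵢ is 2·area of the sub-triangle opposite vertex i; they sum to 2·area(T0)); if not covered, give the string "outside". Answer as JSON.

T0:
  2·area = 56
  edge (2, 16)→(2, 2): d=(0,-14) top-left  bias=+0
  edge (2, 2)→(6, 22): d=(4,20) right/bottom  bias=-1
  edge (6, 22)→(2, 16): d=(-4,-6) top-left  bias=+0
    (1,3)@(3, 7): e=[14,0,42] → ·  [on edge]
    (1,4)@(3, 9): e=[14,8,34] → █
    (2,4)@(5, 9): e=[42,-32,46] → ·
    (1,5)@(3, 11): e=[14,16,26] → █
    (2,5)@(5, 11): e=[42,-24,38] → ·
    (1,6)@(3, 13): e=[14,24,18] → █
    (2,6)@(5, 13): e=[42,-16,30] → ·
    (1,7)@(3, 15): e=[14,32,10] → █
    (2,7)@(5, 15): e=[42,-8,22] → ·
    (1,8)@(3, 17): e=[14,40,2] → █
    (2,8)@(5, 17): e=[42,0,14] → ·  [on edge]
    (1,9)@(3, 19): e=[14,48,-6] → ·
  covered (6 px):
    · · · · · · ·
    · · · · · · ·
    · · · · · · ·
    · · · · · · ·
    · █ · · · · ·
    · █ · · · · ·
    · █ · · · · ·
    · █ · · · · ·
    · █ · · · · ·
    · · █ · · · ·
    · · · · · · ·
    · · · · · · ·
T1:
  2·area = 8
  edge (2, 14)→(10, 20): d=(8,6) right/bottom  bias=-1
  edge (10, 20)→(10, 21): d=(0,1) right/bottom  bias=-1
  edge (10, 21)→(2, 14): d=(-8,-7) top-left  bias=+0
  covered (0 px):
    · · · · · · ·
    · · · · · · ·
    · · · · · · ·
    · · · · · · ·
    · · · · · · ·
    · · · · · · ·
    · · · · · · ·
    · · · · · · ·
    · · · · · · ·
    · · · · · · ·
    · · · · · · ·
    · · · · · · ·

Answer: [32,10,14]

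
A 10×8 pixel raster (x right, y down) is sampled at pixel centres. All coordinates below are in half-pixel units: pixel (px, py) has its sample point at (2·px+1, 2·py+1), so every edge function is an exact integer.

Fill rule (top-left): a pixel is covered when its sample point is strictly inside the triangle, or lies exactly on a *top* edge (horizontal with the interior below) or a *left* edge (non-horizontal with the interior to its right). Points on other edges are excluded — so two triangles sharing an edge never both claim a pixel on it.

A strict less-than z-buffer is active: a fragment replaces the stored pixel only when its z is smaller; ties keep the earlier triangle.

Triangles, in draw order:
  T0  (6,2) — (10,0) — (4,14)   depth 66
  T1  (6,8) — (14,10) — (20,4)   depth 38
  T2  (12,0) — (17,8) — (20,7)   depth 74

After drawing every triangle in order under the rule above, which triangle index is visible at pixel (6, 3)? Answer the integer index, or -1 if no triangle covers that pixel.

T0:
  2·area = 44
  edge (6, 2)→(10, 0): d=(4,-2) top-left  bias=+0
  edge (10, 0)→(4, 14): d=(-6,14) right/bottom  bias=-1
  edge (4, 14)→(6, 2): d=(2,-12) top-left  bias=+0
    (4,0)@(9, 1): e=[2,8,34] → █
    (5,0)@(11, 1): e=[6,-20,58] → ·
    (3,1)@(7, 3): e=[6,24,14] → █
    (4,1)@(9, 3): e=[10,-4,38] → ·
    (3,2)@(7, 5): e=[14,12,18] → █
    (4,2)@(9, 5): e=[18,-16,42] → ·
    (3,3)@(7, 7): e=[22,0,22] → ·  [on edge]
    (2,4)@(5, 9): e=[26,16,2] → █
    (3,4)@(7, 9): e=[30,-12,26] → ·
    (2,5)@(5, 11): e=[34,4,6] → █
    (3,5)@(7, 11): e=[38,-24,30] → ·
    (2,6)@(5, 13): e=[42,-8,10] → ·
  covered (5 px):
    · · · · █ · · · · ·
    · · · █ · · · · · ·
    · · · █ · · · · · ·
    · · · · · · · · · ·
    · · █ · · · · · · ·
    · · █ · · · · · · ·
    · · · · · · · · · ·
    · · · · · · · · · ·
T1:
  2·area = 60  (B↔C swapped to make it positive)
  edge (6, 8)→(20, 4): d=(14,-4) top-left  bias=+0
  edge (20, 4)→(14, 10): d=(-6,6) right/bottom  bias=-1
  edge (14, 10)→(6, 8): d=(-8,-2) top-left  bias=+0
    (8,2)@(17, 5): e=[2,12,46] → █
    (9,2)@(19, 5): e=[10,0,50] → ·  [on edge]
    (5,3)@(11, 7): e=[6,36,18] → █
    (6,3)@(13, 7): e=[14,24,22] → █
    (7,3)@(15, 7): e=[22,12,26] → █
    (8,3)@(17, 7): e=[30,0,30] → ·  [on edge]
    (5,4)@(11, 9): e=[34,24,2] → █
    (7,4)@(15, 9): e=[50,0,10] → ·  [on edge]
    (5,5)@(11, 11): e=[62,12,-14] → ·
    (6,5)@(13, 11): e=[70,0,-10] → ·  [on edge]
    (5,6)@(11, 13): e=[90,0,-30] → ·  [on edge]
    (4,7)@(9, 15): e=[110,0,-50] → ·  [on edge]
  covered (6 px):
    · · · · · · · · · ·
    · · · · · · · · · ·
    · · · · · · · · █ ·
    · · · · · █ █ █ · ·
    · · · · · █ █ · · ·
    · · · · · · · · · ·
    · · · · · · · · · ·
    · · · · · · · · · ·
T2:
  2·area = 29  (B↔C swapped to make it positive)
  edge (12, 0)→(20, 7): d=(8,7) right/bottom  bias=-1
  edge (20, 7)→(17, 8): d=(-3,1) right/bottom  bias=-1
  edge (17, 8)→(12, 0): d=(-5,-8) top-left  bias=+0
    (6,0)@(13, 1): e=[1,25,3] → █
    (7,0)@(15, 1): e=[-13,23,19] → ·
    (6,1)@(13, 3): e=[17,19,-7] → ·
    (7,1)@(15, 3): e=[3,17,9] → █
    (8,1)@(17, 3): e=[-11,15,25] → ·
    (7,2)@(15, 5): e=[19,11,-1] → ·
    (8,2)@(17, 5): e=[5,9,15] → █
    (9,2)@(19, 5): e=[-9,7,31] → ·
    (8,3)@(17, 7): e=[21,3,5] → █
    (9,3)@(19, 7): e=[7,1,21] → █
    (8,4)@(17, 9): e=[37,-3,-5] → ·
    (9,4)@(19, 9): e=[23,-5,11] → ·
  covered (5 px):
    · · · · · · █ · · ·
    · · · · · · · █ · ·
    · · · · · · · · █ ·
    · · · · · · · · █ █
    · · · · · · · · · ·
    · · · · · · · · · ·
    · · · · · · · · · ·
    · · · · · · · · · ·

Z-buffer (winner per pixel, '.' = empty):
  . . . . 0 . 2 . . .
  . . . 0 . . . 2 . .
  . . . 0 . . . . 1 .
  . . . . . 1 1 1 2 2
  . . 0 . . 1 1 . . .
  . . 0 . . . . . . .
  . . . . . . . . . .
  . . . . . . . . . .

Result: 1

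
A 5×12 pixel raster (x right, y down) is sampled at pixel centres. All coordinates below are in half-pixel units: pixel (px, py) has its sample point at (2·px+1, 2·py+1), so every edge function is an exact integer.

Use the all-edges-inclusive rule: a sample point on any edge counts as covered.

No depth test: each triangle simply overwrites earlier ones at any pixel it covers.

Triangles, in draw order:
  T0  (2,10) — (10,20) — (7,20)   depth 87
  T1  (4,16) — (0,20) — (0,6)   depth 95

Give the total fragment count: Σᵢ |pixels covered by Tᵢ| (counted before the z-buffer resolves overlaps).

T0:
  2·area = 30
  edge (2, 10)→(10, 20): d=(8,10) inclusive
  edge (10, 20)→(7, 20): d=(-3,0) inclusive
  edge (7, 20)→(2, 10): d=(-5,-10) inclusive
    (2,7)@(5, 15): e=[10,15,5] → #
    (3,7)@(7, 15): e=[-10,15,25] → ·
    (2,8)@(5, 17): e=[26,9,-5] → ·
    (3,8)@(7, 17): e=[6,9,15] → #
    (4,8)@(9, 17): e=[-14,9,35] → ·
    (3,9)@(7, 19): e=[22,3,5] → #
    (4,9)@(9, 19): e=[2,3,25] → #
    (3,10)@(7, 21): e=[38,-3,-5] → ·
    (4,10)@(9, 21): e=[18,-3,15] → ·
  covered (4 px):
    · · · · ·
    · · · · ·
    · · · · ·
    · · · · ·
    · · · · ·
    · · · · ·
    · · · · ·
    · · # · ·
    · · · # ·
    · · · # #
    · · · · ·
    · · · · ·
T1:
  2·area = 56
  edge (4, 16)→(0, 20): d=(-4,4) inclusive
  edge (0, 20)→(0, 6): d=(0,-14) inclusive
  edge (0, 6)→(4, 16): d=(4,10) inclusive
    (0,4)@(1, 9): e=[40,14,2] → #
    (1,4)@(3, 9): e=[32,42,-18] → ·
    (0,5)@(1, 11): e=[32,14,10] → #
    (1,5)@(3, 11): e=[24,42,-10] → ·
    (4,5)@(9, 11): e=[0,126,-70] → ·  [on edge]
    (0,6)@(1, 13): e=[24,14,18] → #
    (1,6)@(3, 13): e=[16,42,-2] → ·
    (3,6)@(7, 13): e=[0,98,-42] → ·  [on edge]
    (0,7)@(1, 15): e=[16,14,26] → #
    (1,7)@(3, 15): e=[8,42,6] → #
    (2,7)@(5, 15): e=[0,70,-14] → ·  [on edge]
    (0,8)@(1, 17): e=[8,14,34] → #
    (1,8)@(3, 17): e=[0,42,14] → #  [on edge]
    (0,9)@(1, 19): e=[0,14,42] → #  [on edge]
  covered (8 px):
    · · · · ·
    · · · · ·
    · · · · ·
    · · · · ·
    # · · · ·
    # · · · ·
    # · · · ·
    # # · · ·
    # # · · ·
    # · · · ·
    · · · · ·
    · · · · ·

Result: 12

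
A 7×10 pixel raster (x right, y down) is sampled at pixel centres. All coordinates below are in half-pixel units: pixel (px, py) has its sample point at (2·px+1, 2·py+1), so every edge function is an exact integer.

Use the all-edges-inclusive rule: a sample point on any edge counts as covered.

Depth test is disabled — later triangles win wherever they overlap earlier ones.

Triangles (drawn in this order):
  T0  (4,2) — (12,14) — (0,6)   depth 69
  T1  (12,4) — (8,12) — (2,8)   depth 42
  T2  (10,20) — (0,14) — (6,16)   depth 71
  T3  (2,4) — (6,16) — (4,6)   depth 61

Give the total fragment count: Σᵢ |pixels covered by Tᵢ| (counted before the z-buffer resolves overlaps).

T0:
  2·area = 80
  edge (4, 2)→(12, 14): d=(8,12) inclusive
  edge (12, 14)→(0, 6): d=(-12,-8) inclusive
  edge (0, 6)→(4, 2): d=(4,-4) inclusive
    (2,0)@(5, 1): e=[-20,100,0] → ·  [on edge]
    (1,1)@(3, 3): e=[20,60,0] → #  [on edge]
    (2,1)@(5, 3): e=[-4,76,8] → ·
    (0,2)@(1, 5): e=[60,20,0] → #  [on edge]
    (2,2)@(5, 5): e=[12,52,16] → #
    (3,2)@(7, 5): e=[-12,68,24] → ·
    (0,3)@(1, 7): e=[76,-4,8] → ·
    (1,3)@(3, 7): e=[52,12,16] → #
    (3,3)@(7, 7): e=[4,44,32] → #
    (4,3)@(9, 7): e=[-20,60,40] → ·
    (1,4)@(3, 9): e=[68,-12,24] → ·
    (2,4)@(5, 9): e=[44,4,32] → #
  covered (11 px):
    · · · · · · ·
    · # · · · · ·
    # # # · · · ·
    · # # # · · ·
    · · # # · · ·
    · · · · # · ·
    · · · · · # ·
    · · · · · · ·
    · · · · · · ·
    · · · · · · ·
T1:
  2·area = 64
  edge (12, 4)→(8, 12): d=(-4,8) inclusive
  edge (8, 12)→(2, 8): d=(-6,-4) inclusive
  edge (2, 8)→(12, 4): d=(10,-4) inclusive
    (5,2)@(11, 5): e=[4,54,6] → #
    (6,2)@(13, 5): e=[-12,62,14] → ·
    (2,3)@(5, 7): e=[44,18,2] → #
    (3,3)@(7, 7): e=[28,26,10] → #
    (4,3)@(9, 7): e=[12,34,18] → #
    (5,3)@(11, 7): e=[-4,42,26] → ·
    (2,4)@(5, 9): e=[36,6,22] → #
    (5,4)@(11, 9): e=[-12,30,46] → ·
    (2,5)@(5, 11): e=[28,-6,42] → ·
    (3,5)@(7, 11): e=[12,2,50] → #
    (4,5)@(9, 11): e=[-4,10,58] → ·
    (3,6)@(7, 13): e=[4,-10,70] → ·
  covered (8 px):
    · · · · · · ·
    · · · · · · ·
    · · · · · # ·
    · · # # # · ·
    · · # # # · ·
    · · · # · · ·
    · · · · · · ·
    · · · · · · ·
    · · · · · · ·
    · · · · · · ·
T2:
  2·area = 16
  edge (10, 20)→(0, 14): d=(-10,-6) inclusive
  edge (0, 14)→(6, 16): d=(6,2) inclusive
  edge (6, 16)→(10, 20): d=(4,4) inclusive
    (0,5)@(1, 11): e=[36,-20,0] → ·  [on edge]
    (1,6)@(3, 13): e=[28,-12,0] → ·  [on edge]
    (1,7)@(3, 15): e=[8,0,8] → #  [on edge]
    (2,7)@(5, 15): e=[20,-4,0] → ·  [on edge]
    (1,8)@(3, 17): e=[-12,12,16] → ·
    (2,8)@(5, 17): e=[0,8,8] → #  [on edge]
    (3,8)@(7, 17): e=[12,4,0] → #  [on edge]
    (4,8)@(9, 17): e=[24,0,-8] → ·  [on edge]
    (2,9)@(5, 19): e=[-20,20,16] → ·
    (3,9)@(7, 19): e=[-8,16,8] → ·
    (4,9)@(9, 19): e=[4,12,0] → #  [on edge]
    (5,9)@(11, 19): e=[16,8,-8] → ·
  covered (4 px):
    · · · · · · ·
    · · · · · · ·
    · · · · · · ·
    · · · · · · ·
    · · · · · · ·
    · · · · · · ·
    · · · · · · ·
    · # · · · · ·
    · · # # · · ·
    · · · · # · ·
T3:
  2·area = 16  (B↔C swapped to make it positive)
  edge (2, 4)→(4, 6): d=(2,2) inclusive
  edge (4, 6)→(6, 16): d=(2,10) inclusive
  edge (6, 16)→(2, 4): d=(-4,-12) inclusive
    (0,0)@(1, 1): e=[-4,20,0] → ·  [on edge]
    (1,0)@(3, 1): e=[-8,0,24] → ·  [on edge]
    (0,1)@(1, 3): e=[0,24,-8] → ·  [on edge]
    (1,2)@(3, 5): e=[0,8,8] → #  [on edge]
    (2,2)@(5, 5): e=[-4,-12,32] → ·
    (1,3)@(3, 7): e=[4,12,0] → #  [on edge]
    (2,3)@(5, 7): e=[0,-8,24] → ·  [on edge]
    (1,4)@(3, 9): e=[8,16,-8] → ·
    (3,4)@(7, 9): e=[0,-24,40] → ·  [on edge]
    (2,5)@(5, 11): e=[8,0,8] → #  [on edge]
    (3,5)@(7, 11): e=[4,-20,32] → ·
    (4,5)@(9, 11): e=[0,-40,56] → ·  [on edge]
    (2,6)@(5, 13): e=[12,4,0] → #  [on edge]
    (5,6)@(11, 13): e=[0,-56,72] → ·  [on edge]
    (6,7)@(13, 15): e=[0,-72,88] → ·  [on edge]
    (3,9)@(7, 19): e=[20,-4,0] → ·  [on edge]
  covered (4 px):
    · · · · · · ·
    · · · · · · ·
    · # · · · · ·
    · # · · · · ·
    · · · · · · ·
    · · # · · · ·
    · · # · · · ·
    · · · · · · ·
    · · · · · · ·
    · · · · · · ·

Answer: 27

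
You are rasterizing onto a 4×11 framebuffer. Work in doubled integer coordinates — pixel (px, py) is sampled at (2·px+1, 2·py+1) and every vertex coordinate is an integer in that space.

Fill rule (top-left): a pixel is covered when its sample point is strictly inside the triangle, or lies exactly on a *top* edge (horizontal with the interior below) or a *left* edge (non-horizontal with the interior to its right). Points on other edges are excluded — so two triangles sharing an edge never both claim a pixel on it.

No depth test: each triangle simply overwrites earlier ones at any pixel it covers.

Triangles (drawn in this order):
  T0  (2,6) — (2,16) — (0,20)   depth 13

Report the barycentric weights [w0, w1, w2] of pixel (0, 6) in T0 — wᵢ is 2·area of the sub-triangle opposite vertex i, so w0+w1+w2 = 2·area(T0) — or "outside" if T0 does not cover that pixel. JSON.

T0:
  2·area = 20
  edge (2, 6)→(2, 16): d=(0,10) right/bottom  bias=-1
  edge (2, 16)→(0, 20): d=(-2,4) right/bottom  bias=-1
  edge (0, 20)→(2, 6): d=(2,-14) top-left  bias=+0
    (0,6)@(1, 13): e=[10,10,0] → █  [on edge]
    (1,6)@(3, 13): e=[-10,2,28] → ·
    (0,7)@(1, 15): e=[10,6,4] → █
    (1,7)@(3, 15): e=[-10,-2,32] → ·
    (0,8)@(1, 17): e=[10,2,8] → █
    (1,8)@(3, 17): e=[-10,-6,36] → ·
    (0,9)@(1, 19): e=[10,-2,12] → ·
  covered (3 px):
    · · · ·
    · · · ·
    · · · ·
    · · · ·
    · · · ·
    · · · ·
    █ · · ·
    █ · · ·
    █ · · ·
    · · · ·
    · · · ·

Answer: [10,0,10]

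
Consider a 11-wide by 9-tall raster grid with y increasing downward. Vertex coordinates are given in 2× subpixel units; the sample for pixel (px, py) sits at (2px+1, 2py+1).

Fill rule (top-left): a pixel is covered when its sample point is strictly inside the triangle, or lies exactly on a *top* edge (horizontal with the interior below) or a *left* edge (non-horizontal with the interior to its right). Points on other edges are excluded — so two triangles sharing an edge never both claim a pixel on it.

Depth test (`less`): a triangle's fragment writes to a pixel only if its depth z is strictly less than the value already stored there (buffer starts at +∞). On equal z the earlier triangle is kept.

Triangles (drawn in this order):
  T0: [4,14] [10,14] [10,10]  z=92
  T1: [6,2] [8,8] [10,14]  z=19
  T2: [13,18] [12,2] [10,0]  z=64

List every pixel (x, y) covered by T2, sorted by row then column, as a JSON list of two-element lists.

T0:
  2·area = 24  (B↔C swapped to make it positive)
  edge (4, 14)→(10, 10): d=(6,-4) top-left  bias=+0
  edge (10, 10)→(10, 14): d=(0,4) right/bottom  bias=-1
  edge (10, 14)→(4, 14): d=(-6,0) right/bottom  bias=-1
    (4,5)@(9, 11): e=[2,4,18] → X
    (5,5)@(11, 11): e=[10,-4,18] → .
    (3,6)@(7, 13): e=[6,12,6] → X
    (5,6)@(11, 13): e=[22,-4,6] → .
    (3,7)@(7, 15): e=[18,12,-6] → .
    (4,7)@(9, 15): e=[26,4,-6] → .
  covered (3 px):
    . . . . . . . . . . .
    . . . . . . . . . . .
    . . . . . . . . . . .
    . . . . . . . . . . .
    . . . . . . . . . . .
    . . . . X . . . . . .
    . . . X X . . . . . .
    . . . . . . . . . . .
    . . . . . . . . . . .
T1:
  degenerate (2·area = 0) — covers nothing
T2:
  2·area = 30  (B↔C swapped to make it positive)
  edge (13, 18)→(10, 0): d=(-3,-18) top-left  bias=+0
  edge (10, 0)→(12, 2): d=(2,2) right/bottom  bias=-1
  edge (12, 2)→(13, 18): d=(1,16) right/bottom  bias=-1
    (5,0)@(11, 1): e=[15,0,15] → .  [on edge]
    (5,1)@(11, 3): e=[9,4,17] → X
    (6,1)@(13, 3): e=[45,0,-15] → .  [on edge]
    (5,2)@(11, 5): e=[3,8,19] → X
    (6,2)@(13, 5): e=[39,4,-13] → .
    (7,2)@(15, 5): e=[75,0,-45] → .  [on edge]
    (5,3)@(11, 7): e=[-3,12,21] → .
    (8,3)@(17, 7): e=[105,0,-75] → .  [on edge]
    (9,4)@(19, 9): e=[135,0,-105] → .  [on edge]
    (10,5)@(21, 11): e=[165,0,-135] → .  [on edge]
  covered (2 px):
    . . . . . . . . . . .
    . . . . . X . . . . .
    . . . . . X . . . . .
    . . . . . . . . . . .
    . . . . . . . . . . .
    . . . . . . . . . . .
    . . . . . . . . . . .
    . . . . . . . . . . .
    . . . . . . . . . . .

Result: [[5,1],[5,2]]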